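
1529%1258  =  271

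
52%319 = 52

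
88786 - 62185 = 26601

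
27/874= 27/874 = 0.03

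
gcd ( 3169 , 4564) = 1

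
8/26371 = 8/26371 = 0.00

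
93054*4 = 372216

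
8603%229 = 130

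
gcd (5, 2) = 1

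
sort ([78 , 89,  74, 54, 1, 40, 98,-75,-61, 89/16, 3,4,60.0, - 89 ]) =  [-89, - 75,-61,1, 3,4, 89/16,40,54,60.0 , 74, 78, 89, 98]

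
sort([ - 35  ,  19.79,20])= [ - 35,19.79, 20]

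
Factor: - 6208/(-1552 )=2^2   =  4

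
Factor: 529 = 23^2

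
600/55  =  10+10/11 = 10.91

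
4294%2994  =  1300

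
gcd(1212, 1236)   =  12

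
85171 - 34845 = 50326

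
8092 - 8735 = -643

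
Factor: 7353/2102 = 2^( - 1 )*3^2*19^1*43^1*1051^( - 1) 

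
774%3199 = 774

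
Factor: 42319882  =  2^1*11^1 * 193^1*9967^1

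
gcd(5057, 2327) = 13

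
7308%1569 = 1032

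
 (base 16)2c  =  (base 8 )54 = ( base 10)44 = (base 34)1a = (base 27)1H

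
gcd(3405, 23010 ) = 15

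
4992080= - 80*( - 62401 )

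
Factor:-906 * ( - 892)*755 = 2^3*3^1*5^1*151^2*223^1 = 610154760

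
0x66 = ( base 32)36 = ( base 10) 102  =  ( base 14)74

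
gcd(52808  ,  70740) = 4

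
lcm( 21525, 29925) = 1226925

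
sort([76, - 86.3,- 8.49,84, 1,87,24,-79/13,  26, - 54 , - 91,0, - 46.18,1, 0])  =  [ - 91, - 86.3, - 54, - 46.18, - 8.49, - 79/13,0, 0, 1, 1, 24,26, 76,84  ,  87] 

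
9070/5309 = 1  +  3761/5309= 1.71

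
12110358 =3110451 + 8999907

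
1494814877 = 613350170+881464707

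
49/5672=49/5672 = 0.01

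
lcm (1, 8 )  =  8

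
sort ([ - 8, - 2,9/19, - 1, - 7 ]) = [ - 8, - 7, - 2,- 1,9/19]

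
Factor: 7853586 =2^1*3^1*13^1 * 107^1 * 941^1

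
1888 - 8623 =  - 6735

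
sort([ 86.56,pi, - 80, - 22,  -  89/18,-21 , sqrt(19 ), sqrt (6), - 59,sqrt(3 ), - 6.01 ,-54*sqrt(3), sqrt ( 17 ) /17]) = [  -  54*sqrt(3), - 80, - 59, - 22, - 21, -6.01, - 89/18, sqrt(17 ) /17, sqrt(3 ),sqrt(6 ),pi,sqrt ( 19),86.56 ]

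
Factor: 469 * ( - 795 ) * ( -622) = 2^1*3^1 * 5^1*7^1*53^1*67^1*311^1 =231915810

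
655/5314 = 655/5314= 0.12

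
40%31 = 9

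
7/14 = 1/2 =0.50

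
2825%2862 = 2825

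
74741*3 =224223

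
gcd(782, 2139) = 23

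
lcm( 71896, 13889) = 1222232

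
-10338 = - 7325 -3013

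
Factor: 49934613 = 3^1*16644871^1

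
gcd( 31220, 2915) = 5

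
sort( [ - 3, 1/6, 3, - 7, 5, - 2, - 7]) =[ - 7, - 7, - 3, - 2, 1/6,3,5 ]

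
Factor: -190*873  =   - 165870 = - 2^1*3^2*5^1*19^1*97^1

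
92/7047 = 92/7047 = 0.01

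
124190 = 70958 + 53232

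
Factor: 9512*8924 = 84885088=2^5*23^1*29^1*41^1*97^1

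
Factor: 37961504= 2^5*7^1*169471^1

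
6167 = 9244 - 3077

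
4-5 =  - 1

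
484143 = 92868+391275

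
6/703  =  6/703 = 0.01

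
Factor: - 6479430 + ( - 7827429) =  - 14306859 = - 3^2 * 7^1*227093^1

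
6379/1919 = 6379/1919 =3.32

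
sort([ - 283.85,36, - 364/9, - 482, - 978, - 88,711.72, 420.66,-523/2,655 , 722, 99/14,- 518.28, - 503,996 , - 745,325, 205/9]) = [  -  978, - 745,- 518.28,  -  503, - 482, - 283.85 , - 523/2,  -  88,- 364/9,99/14, 205/9,  36,325 , 420.66, 655,711.72, 722, 996 ] 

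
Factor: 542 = 2^1*271^1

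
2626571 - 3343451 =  - 716880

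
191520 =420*456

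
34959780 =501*69780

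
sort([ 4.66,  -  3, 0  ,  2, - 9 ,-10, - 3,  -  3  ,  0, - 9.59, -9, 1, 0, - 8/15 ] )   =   [-10, - 9.59, - 9,- 9, - 3 ,-3, - 3,-8/15 , 0,0 , 0,1,2,4.66]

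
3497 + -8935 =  - 5438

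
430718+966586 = 1397304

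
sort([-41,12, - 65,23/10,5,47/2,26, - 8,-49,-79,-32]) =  [ - 79, - 65,- 49,-41, -32, - 8, 23/10,5 , 12 , 47/2 , 26 ] 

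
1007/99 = 10 + 17/99 = 10.17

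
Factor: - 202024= - 2^3 * 25253^1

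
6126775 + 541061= 6667836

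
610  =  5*122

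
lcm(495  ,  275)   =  2475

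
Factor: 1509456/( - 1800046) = -754728/900023 = -2^3*3^1*13^1*31^ (-1)*41^1*59^1* 29033^( - 1)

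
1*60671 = 60671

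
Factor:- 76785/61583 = - 3^1*5^1 * 5119^1*61583^(- 1)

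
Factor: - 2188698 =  -2^1*3^1*37^1*9859^1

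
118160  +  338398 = 456558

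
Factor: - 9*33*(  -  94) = 27918 = 2^1*3^3*11^1*47^1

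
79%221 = 79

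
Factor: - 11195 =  -5^1*2239^1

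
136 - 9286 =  - 9150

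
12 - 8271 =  - 8259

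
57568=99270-41702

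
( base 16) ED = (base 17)dg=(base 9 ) 283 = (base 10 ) 237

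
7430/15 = 495+1/3 = 495.33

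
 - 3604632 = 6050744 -9655376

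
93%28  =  9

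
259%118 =23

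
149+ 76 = 225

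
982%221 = 98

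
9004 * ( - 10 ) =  - 90040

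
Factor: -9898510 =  - 2^1 * 5^1 * 23^1*43037^1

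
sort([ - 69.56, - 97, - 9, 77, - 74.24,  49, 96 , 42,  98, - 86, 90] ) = [ - 97, - 86, - 74.24 , - 69.56, - 9, 42 , 49 , 77,90, 96 , 98 ] 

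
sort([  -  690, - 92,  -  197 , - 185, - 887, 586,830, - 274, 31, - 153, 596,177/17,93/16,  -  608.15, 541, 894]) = [ - 887, - 690, - 608.15  ,- 274,-197,-185,-153,  -  92, 93/16,177/17,31, 541, 586, 596, 830, 894]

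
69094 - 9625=59469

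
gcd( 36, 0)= 36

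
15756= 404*39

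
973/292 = 973/292 = 3.33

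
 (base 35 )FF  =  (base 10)540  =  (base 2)1000011100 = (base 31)hd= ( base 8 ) 1034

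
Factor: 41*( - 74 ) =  - 2^1 *37^1*41^1 = -3034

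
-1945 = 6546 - 8491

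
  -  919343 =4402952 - 5322295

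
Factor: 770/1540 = 2^( - 1) = 1/2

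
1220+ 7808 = 9028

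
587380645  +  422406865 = 1009787510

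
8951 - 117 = 8834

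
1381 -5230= - 3849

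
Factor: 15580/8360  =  41/22 =2^( - 1)*11^( - 1)*41^1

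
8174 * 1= 8174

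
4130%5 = 0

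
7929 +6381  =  14310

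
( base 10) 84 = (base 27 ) 33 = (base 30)2O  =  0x54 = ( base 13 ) 66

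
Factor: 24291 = 3^2 * 2699^1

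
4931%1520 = 371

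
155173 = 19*8167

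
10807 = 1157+9650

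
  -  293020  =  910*( - 322) 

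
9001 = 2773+6228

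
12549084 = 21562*582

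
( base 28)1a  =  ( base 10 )38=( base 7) 53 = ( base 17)24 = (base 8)46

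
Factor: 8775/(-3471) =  - 225/89=- 3^2 * 5^2*89^( - 1) 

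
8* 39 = 312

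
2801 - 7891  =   - 5090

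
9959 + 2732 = 12691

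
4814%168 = 110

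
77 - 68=9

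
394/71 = 394/71 = 5.55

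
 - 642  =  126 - 768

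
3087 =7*441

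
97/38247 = 97/38247 = 0.00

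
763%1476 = 763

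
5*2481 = 12405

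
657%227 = 203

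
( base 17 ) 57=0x5c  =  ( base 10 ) 92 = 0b1011100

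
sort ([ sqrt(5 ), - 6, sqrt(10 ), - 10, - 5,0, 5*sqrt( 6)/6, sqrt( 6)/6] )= [ - 10, -6, - 5, 0, sqrt (6 )/6, 5*sqrt ( 6 )/6, sqrt( 5), sqrt( 10)] 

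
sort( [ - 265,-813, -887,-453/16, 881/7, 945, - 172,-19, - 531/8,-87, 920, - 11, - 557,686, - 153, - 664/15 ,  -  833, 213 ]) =[ - 887,  -  833,-813, - 557,-265, - 172, - 153,-87,-531/8,-664/15,-453/16,  -  19, - 11,881/7,213, 686,920 , 945]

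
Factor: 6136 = 2^3 * 13^1 * 59^1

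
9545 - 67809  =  - 58264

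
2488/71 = 2488/71  =  35.04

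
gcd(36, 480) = 12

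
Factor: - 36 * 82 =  - 2952 = - 2^3*3^2*41^1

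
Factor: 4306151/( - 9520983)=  - 3^( - 5)*17^1*439^1*577^1*39181^(- 1 ) 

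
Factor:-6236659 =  - 11^1 * 13^1*43613^1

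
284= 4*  71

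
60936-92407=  - 31471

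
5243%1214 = 387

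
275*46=12650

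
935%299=38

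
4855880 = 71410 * 68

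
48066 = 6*8011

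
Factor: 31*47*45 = 3^2*5^1*31^1*47^1 = 65565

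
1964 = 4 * 491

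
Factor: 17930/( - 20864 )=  - 2^ ( - 6 )*5^1*11^1=- 55/64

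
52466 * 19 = 996854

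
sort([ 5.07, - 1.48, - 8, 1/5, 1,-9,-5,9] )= [ - 9 ,  -  8,  -  5,-1.48,1/5, 1,5.07,9] 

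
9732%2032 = 1604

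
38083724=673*56588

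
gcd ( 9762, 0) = 9762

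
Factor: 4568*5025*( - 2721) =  - 2^3  *  3^2 * 5^2 * 67^1*571^1*907^1 = - 62458378200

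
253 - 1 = 252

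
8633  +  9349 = 17982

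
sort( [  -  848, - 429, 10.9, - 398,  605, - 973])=[  -  973, - 848,  -  429, - 398,10.9, 605]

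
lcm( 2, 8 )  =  8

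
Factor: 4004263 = 181^1 * 22123^1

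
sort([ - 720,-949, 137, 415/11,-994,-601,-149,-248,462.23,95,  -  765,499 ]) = [ - 994, -949, - 765, - 720, - 601,-248,-149,415/11, 95,137, 462.23,499 ] 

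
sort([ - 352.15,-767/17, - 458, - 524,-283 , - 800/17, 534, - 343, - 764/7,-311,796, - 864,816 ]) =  [ - 864, - 524, - 458,-352.15,-343,-311, - 283 ,-764/7, - 800/17, - 767/17,534, 796 , 816 ]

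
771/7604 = 771/7604 = 0.10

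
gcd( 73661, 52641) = 1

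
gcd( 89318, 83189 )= 1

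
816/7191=16/141=0.11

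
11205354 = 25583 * 438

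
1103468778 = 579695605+523773173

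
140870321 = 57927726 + 82942595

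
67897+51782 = 119679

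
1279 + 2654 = 3933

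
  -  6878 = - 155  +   - 6723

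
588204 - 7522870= - 6934666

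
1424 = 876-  - 548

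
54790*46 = 2520340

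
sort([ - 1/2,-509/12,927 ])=[-509/12, - 1/2,927 ] 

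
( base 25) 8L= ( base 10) 221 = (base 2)11011101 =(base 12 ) 165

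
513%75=63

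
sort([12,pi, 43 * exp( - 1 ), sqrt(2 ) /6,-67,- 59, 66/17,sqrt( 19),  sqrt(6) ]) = [- 67, - 59,sqrt(  2)/6, sqrt( 6),pi,66/17 , sqrt(19),12, 43*exp( - 1) ] 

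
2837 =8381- 5544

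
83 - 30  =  53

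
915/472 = 1+443/472 = 1.94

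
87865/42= 87865/42  =  2092.02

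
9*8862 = 79758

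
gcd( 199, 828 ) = 1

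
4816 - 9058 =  - 4242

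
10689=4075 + 6614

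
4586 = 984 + 3602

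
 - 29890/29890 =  - 1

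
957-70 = 887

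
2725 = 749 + 1976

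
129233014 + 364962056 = 494195070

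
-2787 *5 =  - 13935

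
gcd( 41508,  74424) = 12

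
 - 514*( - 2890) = 1485460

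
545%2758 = 545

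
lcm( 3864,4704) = 108192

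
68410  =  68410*1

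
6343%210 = 43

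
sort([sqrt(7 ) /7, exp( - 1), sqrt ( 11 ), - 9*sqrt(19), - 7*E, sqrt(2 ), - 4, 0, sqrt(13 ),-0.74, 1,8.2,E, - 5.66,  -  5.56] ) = [ -9*sqrt(19) , - 7*E, - 5.66, - 5.56, - 4, - 0.74, 0,exp( - 1) , sqrt( 7)/7,1, sqrt(2), E,sqrt(11), sqrt (13) , 8.2]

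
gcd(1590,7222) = 2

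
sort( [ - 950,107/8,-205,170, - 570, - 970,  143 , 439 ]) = [-970, - 950, - 570, - 205,107/8,143,170, 439] 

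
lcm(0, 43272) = 0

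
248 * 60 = 14880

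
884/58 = 442/29 =15.24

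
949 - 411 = 538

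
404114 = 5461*74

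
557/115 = 4+97/115=4.84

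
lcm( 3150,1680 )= 25200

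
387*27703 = 10721061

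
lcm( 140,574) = 5740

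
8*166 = 1328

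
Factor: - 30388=-2^2  *  71^1*107^1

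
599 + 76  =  675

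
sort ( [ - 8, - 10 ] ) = [-10, - 8 ]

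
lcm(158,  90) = 7110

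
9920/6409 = 9920/6409=   1.55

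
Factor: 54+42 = 96 = 2^5 * 3^1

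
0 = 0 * 5566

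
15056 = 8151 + 6905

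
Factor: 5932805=5^1 * 127^1*9343^1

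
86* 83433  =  7175238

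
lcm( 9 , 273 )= 819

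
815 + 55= 870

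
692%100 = 92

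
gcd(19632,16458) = 6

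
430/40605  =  86/8121 = 0.01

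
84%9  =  3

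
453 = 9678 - 9225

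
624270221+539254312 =1163524533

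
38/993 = 38/993= 0.04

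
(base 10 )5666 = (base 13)276b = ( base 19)fd4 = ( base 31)5ro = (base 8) 13042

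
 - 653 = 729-1382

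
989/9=989/9 = 109.89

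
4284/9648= 119/268 = 0.44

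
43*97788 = 4204884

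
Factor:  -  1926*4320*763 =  - 2^6*3^5*5^1*7^1*107^1*109^1 = -6348404160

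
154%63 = 28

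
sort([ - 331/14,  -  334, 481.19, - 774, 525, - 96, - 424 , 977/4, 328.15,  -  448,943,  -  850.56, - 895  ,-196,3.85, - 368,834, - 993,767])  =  [ - 993,  -  895,- 850.56,- 774,  -  448, - 424,  -  368, - 334,- 196,-96, - 331/14, 3.85, 977/4, 328.15,481.19, 525, 767, 834, 943]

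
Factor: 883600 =2^4 * 5^2*47^2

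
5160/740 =6 + 36/37 = 6.97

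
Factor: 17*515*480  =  4202400 =2^5*3^1 * 5^2 * 17^1*103^1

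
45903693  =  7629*6017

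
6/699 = 2/233 = 0.01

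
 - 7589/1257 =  - 7589/1257 = -6.04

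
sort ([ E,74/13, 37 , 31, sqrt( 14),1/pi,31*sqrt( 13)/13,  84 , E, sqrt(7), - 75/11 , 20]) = [ - 75/11,1/pi,sqrt( 7 ),E, E,sqrt( 14 ),  74/13, 31 * sqrt( 13) /13,20,31,  37,  84]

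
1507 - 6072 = -4565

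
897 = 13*69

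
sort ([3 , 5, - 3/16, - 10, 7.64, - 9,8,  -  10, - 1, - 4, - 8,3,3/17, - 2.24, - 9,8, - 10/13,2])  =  [ - 10, - 10, - 9, - 9, - 8,-4 , - 2.24, - 1, - 10/13, - 3/16,  3/17,  2,  3, 3,5,7.64,8, 8 ]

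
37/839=37/839 = 0.04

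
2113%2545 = 2113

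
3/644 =3/644  =  0.00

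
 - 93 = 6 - 99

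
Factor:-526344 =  - 2^3*3^1*7^1* 13^1*241^1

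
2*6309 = 12618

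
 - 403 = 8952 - 9355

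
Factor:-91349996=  - 2^2*4129^1*5531^1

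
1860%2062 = 1860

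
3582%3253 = 329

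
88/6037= 88/6037 = 0.01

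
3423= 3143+280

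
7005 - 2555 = 4450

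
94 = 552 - 458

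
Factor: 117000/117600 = 195/196 = 2^(-2)*3^1*5^1*7^( - 2) * 13^1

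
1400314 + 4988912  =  6389226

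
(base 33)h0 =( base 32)hh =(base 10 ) 561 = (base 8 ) 1061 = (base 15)276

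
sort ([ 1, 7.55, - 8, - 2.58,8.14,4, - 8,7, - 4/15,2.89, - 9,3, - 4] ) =[ - 9,-8, - 8, - 4, - 2.58,-4/15, 1,2.89 , 3,4,7,7.55, 8.14] 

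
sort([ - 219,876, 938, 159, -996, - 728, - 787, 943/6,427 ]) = [ - 996,-787,-728,-219, 943/6, 159,  427, 876 , 938]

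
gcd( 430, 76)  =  2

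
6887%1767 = 1586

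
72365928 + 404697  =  72770625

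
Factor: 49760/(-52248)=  - 2^2*3^( - 1)*5^1*7^( - 1)  =  - 20/21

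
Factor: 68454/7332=2^ ( - 1)*3^1*13^(-1)*47^(-1)*3803^1=11409/1222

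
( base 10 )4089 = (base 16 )ff9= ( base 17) e29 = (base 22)89j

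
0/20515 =0 =0.00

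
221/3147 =221/3147 = 0.07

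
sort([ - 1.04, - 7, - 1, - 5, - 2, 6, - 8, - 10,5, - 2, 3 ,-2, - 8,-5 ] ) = [ - 10, - 8, - 8 , - 7, - 5, - 5, - 2, - 2, - 2, - 1.04, - 1, 3, 5,  6]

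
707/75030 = 707/75030=0.01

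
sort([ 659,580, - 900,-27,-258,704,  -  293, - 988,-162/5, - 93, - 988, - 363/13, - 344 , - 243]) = [ - 988, - 988, - 900,-344, - 293, - 258, - 243, - 93,- 162/5, - 363/13,-27, 580,659, 704] 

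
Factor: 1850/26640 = 2^( - 3 )* 3^( - 2 )*5^1= 5/72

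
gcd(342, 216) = 18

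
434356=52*8353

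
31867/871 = 31867/871 = 36.59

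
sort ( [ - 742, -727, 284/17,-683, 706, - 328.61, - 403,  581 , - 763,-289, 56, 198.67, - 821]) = [ - 821,-763, - 742,-727, - 683, - 403, - 328.61,- 289, 284/17,56,198.67, 581, 706 ]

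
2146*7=15022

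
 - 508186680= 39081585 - 547268265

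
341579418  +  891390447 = 1232969865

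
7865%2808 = 2249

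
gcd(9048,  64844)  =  1508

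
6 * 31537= 189222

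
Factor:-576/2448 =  - 2^2*17^(-1 ) = - 4/17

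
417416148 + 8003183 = 425419331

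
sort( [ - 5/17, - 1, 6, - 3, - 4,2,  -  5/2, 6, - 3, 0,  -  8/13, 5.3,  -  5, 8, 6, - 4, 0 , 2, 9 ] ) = [ - 5, - 4, - 4,- 3, - 3, - 5/2,  -  1, - 8/13, - 5/17, 0, 0, 2, 2, 5.3,6, 6, 6 , 8,9 ]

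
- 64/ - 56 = 1 + 1/7 = 1.14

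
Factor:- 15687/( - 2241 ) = 7^1 = 7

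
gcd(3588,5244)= 276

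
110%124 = 110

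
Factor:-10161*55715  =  -3^2*5^1*11^1*1013^1 *1129^1 = - 566120115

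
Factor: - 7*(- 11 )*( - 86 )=- 6622 = - 2^1*7^1*11^1* 43^1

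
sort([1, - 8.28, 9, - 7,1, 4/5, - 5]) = [  -  8.28, - 7, - 5 , 4/5,1,1, 9]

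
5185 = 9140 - 3955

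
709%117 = 7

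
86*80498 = 6922828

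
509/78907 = 509/78907  =  0.01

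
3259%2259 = 1000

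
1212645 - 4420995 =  - 3208350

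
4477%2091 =295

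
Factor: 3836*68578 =263065208 = 2^3 * 7^1 * 17^1 * 137^1*2017^1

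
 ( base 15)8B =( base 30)4b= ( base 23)5G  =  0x83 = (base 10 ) 131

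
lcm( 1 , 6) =6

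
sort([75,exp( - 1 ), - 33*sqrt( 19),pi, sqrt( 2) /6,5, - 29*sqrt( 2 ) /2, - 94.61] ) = [ - 33*sqrt( 19), - 94.61 , - 29 * sqrt(2)/2, sqrt (2)/6, exp( - 1 ), pi,5, 75 ]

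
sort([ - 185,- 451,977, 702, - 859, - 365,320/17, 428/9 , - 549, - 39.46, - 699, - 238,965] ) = [ - 859, - 699, - 549 , - 451, - 365, -238, -185, - 39.46,320/17, 428/9,702,965, 977] 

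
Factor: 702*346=242892  =  2^2* 3^3*13^1*173^1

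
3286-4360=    - 1074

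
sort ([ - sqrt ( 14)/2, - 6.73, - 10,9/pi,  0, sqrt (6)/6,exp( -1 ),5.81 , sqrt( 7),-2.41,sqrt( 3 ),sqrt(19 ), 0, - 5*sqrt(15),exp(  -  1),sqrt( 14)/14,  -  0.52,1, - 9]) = [-5*sqrt(15), - 10,  -  9, - 6.73, - 2.41,-sqrt(14)/2, - 0.52,0,0,  sqrt( 14) /14,exp( -1 ),exp(- 1 ),sqrt( 6) /6,1,sqrt( 3), sqrt(7), 9/pi, sqrt(19), 5.81] 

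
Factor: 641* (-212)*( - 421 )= 57210532 = 2^2*53^1*421^1*641^1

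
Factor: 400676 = 2^2*100169^1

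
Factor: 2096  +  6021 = 8117 = 8117^1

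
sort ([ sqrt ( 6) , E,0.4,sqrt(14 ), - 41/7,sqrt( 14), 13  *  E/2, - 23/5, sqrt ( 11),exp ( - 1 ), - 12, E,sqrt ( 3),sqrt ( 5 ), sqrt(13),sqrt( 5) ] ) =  [-12, - 41/7, -23/5,exp ( - 1 ), 0.4,sqrt( 3 ), sqrt( 5),sqrt(5),sqrt( 6 ),E,E, sqrt ( 11),sqrt( 13) , sqrt( 14),  sqrt (14),13*E/2 ]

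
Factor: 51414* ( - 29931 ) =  - 2^1*3^2*11^2*19^1*41^1 * 907^1 = - 1538872434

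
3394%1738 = 1656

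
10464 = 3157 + 7307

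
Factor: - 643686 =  - 2^1 * 3^1*71^1 * 1511^1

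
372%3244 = 372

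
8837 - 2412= 6425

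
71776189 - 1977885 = 69798304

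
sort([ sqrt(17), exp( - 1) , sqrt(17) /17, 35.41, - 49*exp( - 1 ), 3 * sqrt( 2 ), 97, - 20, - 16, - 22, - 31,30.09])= [ - 31 ,  -  22,-20 ,-49 * exp( - 1 ),-16 , sqrt( 17 ) /17 , exp(-1) , sqrt(17 ),3*sqrt( 2), 30.09, 35.41,  97] 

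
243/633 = 81/211= 0.38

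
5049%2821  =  2228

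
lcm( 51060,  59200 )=4084800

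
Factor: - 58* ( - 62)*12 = 43152 = 2^4 * 3^1 * 29^1*31^1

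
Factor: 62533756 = 2^2*15633439^1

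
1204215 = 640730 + 563485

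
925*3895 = 3602875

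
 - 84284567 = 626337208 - 710621775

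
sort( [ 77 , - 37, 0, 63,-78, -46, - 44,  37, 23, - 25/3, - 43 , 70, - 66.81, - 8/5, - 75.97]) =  [ - 78, - 75.97,-66.81, - 46,- 44 , - 43, - 37,  -  25/3, - 8/5,0, 23,37,  63, 70,77 ]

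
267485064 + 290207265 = 557692329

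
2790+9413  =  12203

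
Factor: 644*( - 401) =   -  258244 = - 2^2*7^1 * 23^1 * 401^1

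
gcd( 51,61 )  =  1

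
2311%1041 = 229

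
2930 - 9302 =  - 6372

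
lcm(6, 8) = 24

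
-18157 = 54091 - 72248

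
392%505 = 392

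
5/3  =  1 + 2/3 = 1.67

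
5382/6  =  897 = 897.00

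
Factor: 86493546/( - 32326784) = - 2^ (  -  6) * 3^2*7^( - 1)*109^ ( - 1)*331^ ( - 1) * 2003^1 * 2399^1 = -43246773/16163392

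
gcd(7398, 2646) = 54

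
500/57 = 8 + 44/57 = 8.77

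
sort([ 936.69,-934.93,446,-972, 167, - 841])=[ - 972, - 934.93, - 841,167,  446,936.69 ]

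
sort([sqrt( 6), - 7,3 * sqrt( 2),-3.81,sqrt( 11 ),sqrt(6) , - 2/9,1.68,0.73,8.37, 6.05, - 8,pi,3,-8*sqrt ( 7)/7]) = [ - 8,-7, -3.81, - 8 * sqrt (7) /7,-2/9 , 0.73 , 1.68,sqrt( 6),sqrt(6), 3,pi,sqrt(11),3 * sqrt (2),  6.05,8.37]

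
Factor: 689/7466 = 2^(-1)*13^1*53^1*3733^( - 1)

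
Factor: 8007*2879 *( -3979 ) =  - 91724516787 = -3^1*17^1*23^1 * 157^1 * 173^1*2879^1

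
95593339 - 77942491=17650848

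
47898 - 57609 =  - 9711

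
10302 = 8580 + 1722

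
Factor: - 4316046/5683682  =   - 3^1*7^1*733^( - 1)*3877^ ( -1)*102763^1 = - 2158023/2841841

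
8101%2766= 2569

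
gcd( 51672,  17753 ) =1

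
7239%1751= 235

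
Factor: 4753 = 7^2*97^1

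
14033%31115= 14033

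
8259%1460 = 959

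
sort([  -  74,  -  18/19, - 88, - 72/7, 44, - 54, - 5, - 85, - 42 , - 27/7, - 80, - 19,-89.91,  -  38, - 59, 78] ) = [ - 89.91, - 88, -85, - 80, - 74, -59, - 54,  -  42, - 38, - 19, - 72/7, - 5, - 27/7,-18/19, 44, 78]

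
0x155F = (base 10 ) 5471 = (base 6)41155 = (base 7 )21644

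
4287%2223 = 2064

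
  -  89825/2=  - 89825/2= -44912.50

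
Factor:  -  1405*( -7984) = 11217520  =  2^4 * 5^1*281^1 * 499^1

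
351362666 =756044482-404681816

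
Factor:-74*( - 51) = 2^1*3^1 *17^1 * 37^1 = 3774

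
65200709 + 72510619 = 137711328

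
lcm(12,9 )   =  36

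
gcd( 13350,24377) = 1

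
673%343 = 330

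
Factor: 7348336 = 2^4 * 459271^1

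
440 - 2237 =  - 1797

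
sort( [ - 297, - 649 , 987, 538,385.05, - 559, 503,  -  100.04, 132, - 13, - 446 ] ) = [- 649 , - 559 , - 446, - 297, - 100.04, - 13, 132,385.05, 503, 538,987] 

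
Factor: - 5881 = -5881^1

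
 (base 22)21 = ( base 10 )45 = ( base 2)101101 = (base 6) 113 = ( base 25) 1k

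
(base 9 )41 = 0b100101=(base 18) 21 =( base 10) 37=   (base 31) 16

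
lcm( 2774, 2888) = 210824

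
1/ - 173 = -1 + 172/173 = - 0.01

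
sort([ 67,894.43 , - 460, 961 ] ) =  [ - 460, 67,894.43,961 ]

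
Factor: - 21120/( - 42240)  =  2^( - 1) = 1/2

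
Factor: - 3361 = -3361^1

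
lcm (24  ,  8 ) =24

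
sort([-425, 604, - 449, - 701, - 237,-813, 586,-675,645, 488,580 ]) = [ - 813, - 701, - 675, - 449, - 425, - 237,  488,580  ,  586, 604 , 645]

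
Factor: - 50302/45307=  -2^1*7^1*3593^1*45307^( - 1 )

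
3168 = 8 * 396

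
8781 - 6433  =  2348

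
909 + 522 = 1431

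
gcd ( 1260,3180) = 60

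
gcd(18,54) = 18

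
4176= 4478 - 302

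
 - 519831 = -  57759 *9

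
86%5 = 1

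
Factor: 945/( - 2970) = -7/22 = -2^( - 1 )*7^1*11^(-1)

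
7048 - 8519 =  - 1471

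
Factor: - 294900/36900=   -  3^( - 1) * 41^( - 1)* 983^1 = - 983/123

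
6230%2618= 994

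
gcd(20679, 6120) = 3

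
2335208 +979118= 3314326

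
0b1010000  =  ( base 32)2g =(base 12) 68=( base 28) 2O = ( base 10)80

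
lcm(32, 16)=32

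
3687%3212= 475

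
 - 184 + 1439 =1255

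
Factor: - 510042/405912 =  - 2^ ( - 2 ) * 13^1*503^1*1301^( - 1)=- 6539/5204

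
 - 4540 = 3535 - 8075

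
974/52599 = 974/52599 = 0.02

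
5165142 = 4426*1167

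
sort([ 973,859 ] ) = [ 859, 973] 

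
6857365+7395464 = 14252829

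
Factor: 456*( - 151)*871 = -2^3*3^1*13^1*19^1*67^1*151^1 =- 59973576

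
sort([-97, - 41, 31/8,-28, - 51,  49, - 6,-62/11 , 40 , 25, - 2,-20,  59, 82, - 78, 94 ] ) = [-97, -78,  -  51, - 41, - 28,-20,  -  6, -62/11, - 2, 31/8,  25,  40, 49 , 59, 82, 94]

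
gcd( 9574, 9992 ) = 2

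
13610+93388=106998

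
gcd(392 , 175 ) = 7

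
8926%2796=538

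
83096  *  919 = 76365224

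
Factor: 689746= 2^1*344873^1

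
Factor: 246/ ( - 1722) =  - 7^(  -  1) = -1/7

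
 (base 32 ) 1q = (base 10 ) 58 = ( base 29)20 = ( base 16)3a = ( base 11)53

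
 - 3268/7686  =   - 1 + 2209/3843=- 0.43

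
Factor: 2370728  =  2^3*67^1*4423^1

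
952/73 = 13 + 3/73 = 13.04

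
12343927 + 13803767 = 26147694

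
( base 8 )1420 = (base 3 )1002001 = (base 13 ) 484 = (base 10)784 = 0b1100010000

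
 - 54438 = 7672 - 62110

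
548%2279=548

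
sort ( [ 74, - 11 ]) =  [ - 11, 74]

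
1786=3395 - 1609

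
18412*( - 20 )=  - 368240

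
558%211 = 136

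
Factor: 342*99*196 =6636168= 2^3 * 3^4*7^2*11^1*19^1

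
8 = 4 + 4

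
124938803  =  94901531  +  30037272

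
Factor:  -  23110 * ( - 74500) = 1721695000 = 2^3 * 5^4 * 149^1 * 2311^1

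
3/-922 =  - 1 + 919/922 = - 0.00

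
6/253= 6/253  =  0.02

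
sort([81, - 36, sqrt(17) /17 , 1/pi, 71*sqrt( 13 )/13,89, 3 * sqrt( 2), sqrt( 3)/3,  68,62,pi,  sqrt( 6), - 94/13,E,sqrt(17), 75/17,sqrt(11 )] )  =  [ - 36, - 94/13,sqrt(17)/17, 1/pi,sqrt(3)/3,sqrt( 6 ), E,pi, sqrt(11),sqrt( 17), 3*sqrt( 2),75/17 , 71*sqrt( 13)/13,62,68,81, 89] 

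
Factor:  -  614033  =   - 7^1*87719^1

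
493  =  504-11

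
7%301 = 7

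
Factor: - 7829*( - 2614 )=2^1*1307^1*7829^1 = 20465006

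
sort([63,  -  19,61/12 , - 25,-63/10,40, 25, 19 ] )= [ - 25, - 19,  -  63/10,61/12,19,25, 40,  63 ] 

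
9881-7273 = 2608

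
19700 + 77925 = 97625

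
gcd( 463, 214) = 1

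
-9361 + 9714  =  353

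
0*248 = 0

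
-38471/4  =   - 38471/4 = - 9617.75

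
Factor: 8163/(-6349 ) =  - 9/7 = - 3^2*7^(-1)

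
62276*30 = 1868280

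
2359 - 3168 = -809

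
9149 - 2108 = 7041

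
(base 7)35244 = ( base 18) 19GC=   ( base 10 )9048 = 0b10001101011000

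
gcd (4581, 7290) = 9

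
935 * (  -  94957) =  - 88784795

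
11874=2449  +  9425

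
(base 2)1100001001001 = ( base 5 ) 144332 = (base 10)6217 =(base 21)e21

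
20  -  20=0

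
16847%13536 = 3311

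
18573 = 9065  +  9508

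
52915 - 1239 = 51676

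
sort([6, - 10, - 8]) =[-10, - 8, 6] 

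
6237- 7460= - 1223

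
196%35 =21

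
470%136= 62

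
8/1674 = 4/837 = 0.00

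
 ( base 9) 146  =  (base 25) 4N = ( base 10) 123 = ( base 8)173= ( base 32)3r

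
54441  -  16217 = 38224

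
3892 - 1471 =2421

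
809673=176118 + 633555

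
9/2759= 9/2759 = 0.00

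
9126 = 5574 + 3552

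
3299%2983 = 316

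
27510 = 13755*2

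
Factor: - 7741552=  -  2^4 *7^1*13^2*409^1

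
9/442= 9/442 =0.02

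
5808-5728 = 80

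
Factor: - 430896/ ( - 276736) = 2^( - 4)*3^1*23^(-1 )*191^1 = 573/368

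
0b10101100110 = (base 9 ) 1805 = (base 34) 16m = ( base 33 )18T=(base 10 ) 1382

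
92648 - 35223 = 57425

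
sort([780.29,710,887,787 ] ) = [ 710, 780.29, 787, 887 ]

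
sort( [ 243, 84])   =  [84,243]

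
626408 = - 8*( - 78301)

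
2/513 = 2/513  =  0.00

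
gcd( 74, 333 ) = 37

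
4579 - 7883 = - 3304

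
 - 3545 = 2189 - 5734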